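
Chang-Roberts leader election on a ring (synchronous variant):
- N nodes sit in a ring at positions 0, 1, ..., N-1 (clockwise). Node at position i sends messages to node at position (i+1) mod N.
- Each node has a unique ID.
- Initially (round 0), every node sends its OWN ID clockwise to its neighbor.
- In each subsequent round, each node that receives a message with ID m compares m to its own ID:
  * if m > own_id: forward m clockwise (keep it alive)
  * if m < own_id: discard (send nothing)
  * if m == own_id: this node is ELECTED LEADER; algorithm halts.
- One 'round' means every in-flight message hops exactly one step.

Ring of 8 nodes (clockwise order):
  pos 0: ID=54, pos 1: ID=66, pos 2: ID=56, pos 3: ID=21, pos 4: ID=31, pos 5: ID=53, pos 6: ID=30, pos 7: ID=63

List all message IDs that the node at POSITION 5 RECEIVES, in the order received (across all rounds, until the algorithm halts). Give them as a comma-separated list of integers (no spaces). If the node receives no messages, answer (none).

Answer: 31,56,66

Derivation:
Round 1: pos1(id66) recv 54: drop; pos2(id56) recv 66: fwd; pos3(id21) recv 56: fwd; pos4(id31) recv 21: drop; pos5(id53) recv 31: drop; pos6(id30) recv 53: fwd; pos7(id63) recv 30: drop; pos0(id54) recv 63: fwd
Round 2: pos3(id21) recv 66: fwd; pos4(id31) recv 56: fwd; pos7(id63) recv 53: drop; pos1(id66) recv 63: drop
Round 3: pos4(id31) recv 66: fwd; pos5(id53) recv 56: fwd
Round 4: pos5(id53) recv 66: fwd; pos6(id30) recv 56: fwd
Round 5: pos6(id30) recv 66: fwd; pos7(id63) recv 56: drop
Round 6: pos7(id63) recv 66: fwd
Round 7: pos0(id54) recv 66: fwd
Round 8: pos1(id66) recv 66: ELECTED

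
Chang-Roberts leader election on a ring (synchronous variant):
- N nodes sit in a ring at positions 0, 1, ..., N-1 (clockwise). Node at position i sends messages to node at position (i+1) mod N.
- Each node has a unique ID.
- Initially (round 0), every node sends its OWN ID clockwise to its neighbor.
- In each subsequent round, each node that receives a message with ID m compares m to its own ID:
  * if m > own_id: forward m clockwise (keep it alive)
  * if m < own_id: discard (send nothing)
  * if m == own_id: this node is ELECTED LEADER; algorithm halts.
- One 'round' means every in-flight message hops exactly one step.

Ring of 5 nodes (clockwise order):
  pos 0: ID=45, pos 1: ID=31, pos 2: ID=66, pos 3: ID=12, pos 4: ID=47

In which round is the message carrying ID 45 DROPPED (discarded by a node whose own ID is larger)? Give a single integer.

Round 1: pos1(id31) recv 45: fwd; pos2(id66) recv 31: drop; pos3(id12) recv 66: fwd; pos4(id47) recv 12: drop; pos0(id45) recv 47: fwd
Round 2: pos2(id66) recv 45: drop; pos4(id47) recv 66: fwd; pos1(id31) recv 47: fwd
Round 3: pos0(id45) recv 66: fwd; pos2(id66) recv 47: drop
Round 4: pos1(id31) recv 66: fwd
Round 5: pos2(id66) recv 66: ELECTED
Message ID 45 originates at pos 0; dropped at pos 2 in round 2

Answer: 2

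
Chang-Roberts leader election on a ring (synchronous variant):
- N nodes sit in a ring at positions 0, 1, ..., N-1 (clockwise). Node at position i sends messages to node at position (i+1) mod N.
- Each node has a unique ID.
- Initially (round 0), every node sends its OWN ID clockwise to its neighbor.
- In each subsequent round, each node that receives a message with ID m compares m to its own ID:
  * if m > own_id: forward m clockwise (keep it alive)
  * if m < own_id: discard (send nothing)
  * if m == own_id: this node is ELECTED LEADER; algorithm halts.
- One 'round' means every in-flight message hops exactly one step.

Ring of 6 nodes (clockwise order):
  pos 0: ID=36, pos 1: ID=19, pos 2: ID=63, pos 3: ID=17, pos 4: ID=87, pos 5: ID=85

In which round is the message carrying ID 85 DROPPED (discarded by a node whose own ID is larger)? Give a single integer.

Round 1: pos1(id19) recv 36: fwd; pos2(id63) recv 19: drop; pos3(id17) recv 63: fwd; pos4(id87) recv 17: drop; pos5(id85) recv 87: fwd; pos0(id36) recv 85: fwd
Round 2: pos2(id63) recv 36: drop; pos4(id87) recv 63: drop; pos0(id36) recv 87: fwd; pos1(id19) recv 85: fwd
Round 3: pos1(id19) recv 87: fwd; pos2(id63) recv 85: fwd
Round 4: pos2(id63) recv 87: fwd; pos3(id17) recv 85: fwd
Round 5: pos3(id17) recv 87: fwd; pos4(id87) recv 85: drop
Round 6: pos4(id87) recv 87: ELECTED
Message ID 85 originates at pos 5; dropped at pos 4 in round 5

Answer: 5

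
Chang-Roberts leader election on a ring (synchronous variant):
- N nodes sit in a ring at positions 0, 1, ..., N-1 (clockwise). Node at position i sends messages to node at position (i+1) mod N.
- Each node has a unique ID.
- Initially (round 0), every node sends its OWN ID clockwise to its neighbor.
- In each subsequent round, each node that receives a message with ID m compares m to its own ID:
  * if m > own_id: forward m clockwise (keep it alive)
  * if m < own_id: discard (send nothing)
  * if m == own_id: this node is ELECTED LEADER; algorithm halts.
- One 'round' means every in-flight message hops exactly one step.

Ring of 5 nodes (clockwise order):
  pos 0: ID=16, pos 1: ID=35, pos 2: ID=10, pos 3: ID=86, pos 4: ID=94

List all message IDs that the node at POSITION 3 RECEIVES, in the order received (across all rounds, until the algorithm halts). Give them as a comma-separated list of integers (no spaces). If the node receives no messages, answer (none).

Answer: 10,35,94

Derivation:
Round 1: pos1(id35) recv 16: drop; pos2(id10) recv 35: fwd; pos3(id86) recv 10: drop; pos4(id94) recv 86: drop; pos0(id16) recv 94: fwd
Round 2: pos3(id86) recv 35: drop; pos1(id35) recv 94: fwd
Round 3: pos2(id10) recv 94: fwd
Round 4: pos3(id86) recv 94: fwd
Round 5: pos4(id94) recv 94: ELECTED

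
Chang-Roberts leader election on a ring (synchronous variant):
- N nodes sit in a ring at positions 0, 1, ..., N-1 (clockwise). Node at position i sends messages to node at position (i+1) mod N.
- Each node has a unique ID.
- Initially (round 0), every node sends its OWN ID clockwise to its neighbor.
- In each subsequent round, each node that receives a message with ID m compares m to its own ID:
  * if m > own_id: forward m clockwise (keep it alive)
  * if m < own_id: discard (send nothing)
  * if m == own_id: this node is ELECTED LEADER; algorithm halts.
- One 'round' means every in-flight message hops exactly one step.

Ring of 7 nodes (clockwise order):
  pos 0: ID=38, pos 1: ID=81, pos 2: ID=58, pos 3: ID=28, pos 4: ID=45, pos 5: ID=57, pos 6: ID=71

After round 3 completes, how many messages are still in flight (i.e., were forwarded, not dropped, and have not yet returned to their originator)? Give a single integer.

Round 1: pos1(id81) recv 38: drop; pos2(id58) recv 81: fwd; pos3(id28) recv 58: fwd; pos4(id45) recv 28: drop; pos5(id57) recv 45: drop; pos6(id71) recv 57: drop; pos0(id38) recv 71: fwd
Round 2: pos3(id28) recv 81: fwd; pos4(id45) recv 58: fwd; pos1(id81) recv 71: drop
Round 3: pos4(id45) recv 81: fwd; pos5(id57) recv 58: fwd
After round 3: 2 messages still in flight

Answer: 2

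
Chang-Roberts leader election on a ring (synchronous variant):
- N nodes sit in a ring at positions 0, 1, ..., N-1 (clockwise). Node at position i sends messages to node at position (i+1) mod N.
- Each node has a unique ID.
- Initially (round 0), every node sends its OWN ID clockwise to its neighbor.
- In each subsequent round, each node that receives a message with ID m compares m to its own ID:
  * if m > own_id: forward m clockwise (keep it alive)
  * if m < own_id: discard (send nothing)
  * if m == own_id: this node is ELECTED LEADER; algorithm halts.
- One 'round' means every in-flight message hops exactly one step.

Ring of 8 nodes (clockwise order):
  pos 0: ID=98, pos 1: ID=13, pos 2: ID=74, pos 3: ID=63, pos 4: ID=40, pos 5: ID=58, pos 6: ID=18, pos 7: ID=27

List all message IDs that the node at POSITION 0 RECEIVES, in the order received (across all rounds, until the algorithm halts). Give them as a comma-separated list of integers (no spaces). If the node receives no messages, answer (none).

Answer: 27,58,63,74,98

Derivation:
Round 1: pos1(id13) recv 98: fwd; pos2(id74) recv 13: drop; pos3(id63) recv 74: fwd; pos4(id40) recv 63: fwd; pos5(id58) recv 40: drop; pos6(id18) recv 58: fwd; pos7(id27) recv 18: drop; pos0(id98) recv 27: drop
Round 2: pos2(id74) recv 98: fwd; pos4(id40) recv 74: fwd; pos5(id58) recv 63: fwd; pos7(id27) recv 58: fwd
Round 3: pos3(id63) recv 98: fwd; pos5(id58) recv 74: fwd; pos6(id18) recv 63: fwd; pos0(id98) recv 58: drop
Round 4: pos4(id40) recv 98: fwd; pos6(id18) recv 74: fwd; pos7(id27) recv 63: fwd
Round 5: pos5(id58) recv 98: fwd; pos7(id27) recv 74: fwd; pos0(id98) recv 63: drop
Round 6: pos6(id18) recv 98: fwd; pos0(id98) recv 74: drop
Round 7: pos7(id27) recv 98: fwd
Round 8: pos0(id98) recv 98: ELECTED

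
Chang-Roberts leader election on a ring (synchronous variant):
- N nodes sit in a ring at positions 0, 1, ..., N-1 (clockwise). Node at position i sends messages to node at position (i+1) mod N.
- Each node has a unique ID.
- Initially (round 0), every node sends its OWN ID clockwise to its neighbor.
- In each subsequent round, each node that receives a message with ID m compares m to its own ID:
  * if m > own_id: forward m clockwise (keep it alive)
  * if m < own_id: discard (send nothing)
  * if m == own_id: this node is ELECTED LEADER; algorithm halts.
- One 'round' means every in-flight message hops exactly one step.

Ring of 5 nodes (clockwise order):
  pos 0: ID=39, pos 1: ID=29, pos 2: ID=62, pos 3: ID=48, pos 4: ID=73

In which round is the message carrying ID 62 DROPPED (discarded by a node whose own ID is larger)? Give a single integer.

Answer: 2

Derivation:
Round 1: pos1(id29) recv 39: fwd; pos2(id62) recv 29: drop; pos3(id48) recv 62: fwd; pos4(id73) recv 48: drop; pos0(id39) recv 73: fwd
Round 2: pos2(id62) recv 39: drop; pos4(id73) recv 62: drop; pos1(id29) recv 73: fwd
Round 3: pos2(id62) recv 73: fwd
Round 4: pos3(id48) recv 73: fwd
Round 5: pos4(id73) recv 73: ELECTED
Message ID 62 originates at pos 2; dropped at pos 4 in round 2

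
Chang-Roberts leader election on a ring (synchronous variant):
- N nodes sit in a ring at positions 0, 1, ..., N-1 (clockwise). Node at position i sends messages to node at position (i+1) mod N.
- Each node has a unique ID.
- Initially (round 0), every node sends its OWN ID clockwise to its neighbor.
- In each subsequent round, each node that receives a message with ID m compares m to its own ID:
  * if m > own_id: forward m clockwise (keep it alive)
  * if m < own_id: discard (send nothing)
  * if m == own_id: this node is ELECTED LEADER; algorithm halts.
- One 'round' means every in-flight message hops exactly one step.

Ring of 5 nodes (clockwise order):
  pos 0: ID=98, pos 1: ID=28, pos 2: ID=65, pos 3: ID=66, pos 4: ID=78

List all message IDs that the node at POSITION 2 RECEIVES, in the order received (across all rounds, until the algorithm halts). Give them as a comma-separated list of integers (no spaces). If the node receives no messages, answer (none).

Round 1: pos1(id28) recv 98: fwd; pos2(id65) recv 28: drop; pos3(id66) recv 65: drop; pos4(id78) recv 66: drop; pos0(id98) recv 78: drop
Round 2: pos2(id65) recv 98: fwd
Round 3: pos3(id66) recv 98: fwd
Round 4: pos4(id78) recv 98: fwd
Round 5: pos0(id98) recv 98: ELECTED

Answer: 28,98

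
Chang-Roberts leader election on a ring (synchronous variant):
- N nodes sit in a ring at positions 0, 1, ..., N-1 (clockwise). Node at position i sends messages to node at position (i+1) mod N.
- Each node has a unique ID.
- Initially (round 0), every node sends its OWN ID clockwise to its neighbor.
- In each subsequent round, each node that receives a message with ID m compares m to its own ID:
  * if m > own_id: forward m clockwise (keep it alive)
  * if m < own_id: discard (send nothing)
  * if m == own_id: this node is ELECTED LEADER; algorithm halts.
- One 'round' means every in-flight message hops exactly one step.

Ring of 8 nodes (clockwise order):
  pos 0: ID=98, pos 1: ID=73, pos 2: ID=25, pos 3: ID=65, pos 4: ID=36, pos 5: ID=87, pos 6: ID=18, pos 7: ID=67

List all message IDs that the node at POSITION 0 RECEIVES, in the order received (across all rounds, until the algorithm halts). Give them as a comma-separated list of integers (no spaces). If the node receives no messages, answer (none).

Answer: 67,87,98

Derivation:
Round 1: pos1(id73) recv 98: fwd; pos2(id25) recv 73: fwd; pos3(id65) recv 25: drop; pos4(id36) recv 65: fwd; pos5(id87) recv 36: drop; pos6(id18) recv 87: fwd; pos7(id67) recv 18: drop; pos0(id98) recv 67: drop
Round 2: pos2(id25) recv 98: fwd; pos3(id65) recv 73: fwd; pos5(id87) recv 65: drop; pos7(id67) recv 87: fwd
Round 3: pos3(id65) recv 98: fwd; pos4(id36) recv 73: fwd; pos0(id98) recv 87: drop
Round 4: pos4(id36) recv 98: fwd; pos5(id87) recv 73: drop
Round 5: pos5(id87) recv 98: fwd
Round 6: pos6(id18) recv 98: fwd
Round 7: pos7(id67) recv 98: fwd
Round 8: pos0(id98) recv 98: ELECTED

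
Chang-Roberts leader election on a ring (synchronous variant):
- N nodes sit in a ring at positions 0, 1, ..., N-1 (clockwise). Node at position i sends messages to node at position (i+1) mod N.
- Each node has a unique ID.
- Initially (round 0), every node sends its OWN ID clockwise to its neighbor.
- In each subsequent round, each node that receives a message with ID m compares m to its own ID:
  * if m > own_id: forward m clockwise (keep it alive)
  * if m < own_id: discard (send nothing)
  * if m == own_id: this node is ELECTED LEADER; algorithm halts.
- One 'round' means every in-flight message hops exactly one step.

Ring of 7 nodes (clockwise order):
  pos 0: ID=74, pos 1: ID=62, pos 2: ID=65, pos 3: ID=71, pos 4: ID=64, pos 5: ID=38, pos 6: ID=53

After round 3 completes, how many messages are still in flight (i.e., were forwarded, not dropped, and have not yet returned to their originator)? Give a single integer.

Round 1: pos1(id62) recv 74: fwd; pos2(id65) recv 62: drop; pos3(id71) recv 65: drop; pos4(id64) recv 71: fwd; pos5(id38) recv 64: fwd; pos6(id53) recv 38: drop; pos0(id74) recv 53: drop
Round 2: pos2(id65) recv 74: fwd; pos5(id38) recv 71: fwd; pos6(id53) recv 64: fwd
Round 3: pos3(id71) recv 74: fwd; pos6(id53) recv 71: fwd; pos0(id74) recv 64: drop
After round 3: 2 messages still in flight

Answer: 2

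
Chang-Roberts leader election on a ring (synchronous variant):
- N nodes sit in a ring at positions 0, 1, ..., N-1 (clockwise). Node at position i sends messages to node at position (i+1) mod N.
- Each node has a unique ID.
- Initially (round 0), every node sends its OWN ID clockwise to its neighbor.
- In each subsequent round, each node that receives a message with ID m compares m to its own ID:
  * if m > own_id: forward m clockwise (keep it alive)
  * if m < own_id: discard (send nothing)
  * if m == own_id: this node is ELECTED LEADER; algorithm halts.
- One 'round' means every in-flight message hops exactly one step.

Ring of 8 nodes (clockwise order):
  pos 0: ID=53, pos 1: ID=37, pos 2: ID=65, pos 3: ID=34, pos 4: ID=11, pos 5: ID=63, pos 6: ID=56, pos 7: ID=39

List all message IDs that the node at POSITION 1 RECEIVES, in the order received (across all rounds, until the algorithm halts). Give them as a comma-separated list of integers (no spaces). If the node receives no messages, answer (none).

Answer: 53,56,63,65

Derivation:
Round 1: pos1(id37) recv 53: fwd; pos2(id65) recv 37: drop; pos3(id34) recv 65: fwd; pos4(id11) recv 34: fwd; pos5(id63) recv 11: drop; pos6(id56) recv 63: fwd; pos7(id39) recv 56: fwd; pos0(id53) recv 39: drop
Round 2: pos2(id65) recv 53: drop; pos4(id11) recv 65: fwd; pos5(id63) recv 34: drop; pos7(id39) recv 63: fwd; pos0(id53) recv 56: fwd
Round 3: pos5(id63) recv 65: fwd; pos0(id53) recv 63: fwd; pos1(id37) recv 56: fwd
Round 4: pos6(id56) recv 65: fwd; pos1(id37) recv 63: fwd; pos2(id65) recv 56: drop
Round 5: pos7(id39) recv 65: fwd; pos2(id65) recv 63: drop
Round 6: pos0(id53) recv 65: fwd
Round 7: pos1(id37) recv 65: fwd
Round 8: pos2(id65) recv 65: ELECTED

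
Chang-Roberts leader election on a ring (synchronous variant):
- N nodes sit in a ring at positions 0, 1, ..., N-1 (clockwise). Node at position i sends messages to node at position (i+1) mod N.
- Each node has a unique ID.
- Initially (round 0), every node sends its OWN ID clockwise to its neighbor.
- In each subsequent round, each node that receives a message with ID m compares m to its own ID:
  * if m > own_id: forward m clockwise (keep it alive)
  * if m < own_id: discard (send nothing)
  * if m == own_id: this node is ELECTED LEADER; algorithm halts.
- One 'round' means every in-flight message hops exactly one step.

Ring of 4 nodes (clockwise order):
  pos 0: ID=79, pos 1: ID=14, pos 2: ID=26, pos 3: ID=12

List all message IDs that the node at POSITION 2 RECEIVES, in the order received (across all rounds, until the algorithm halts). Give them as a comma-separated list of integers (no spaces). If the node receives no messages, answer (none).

Round 1: pos1(id14) recv 79: fwd; pos2(id26) recv 14: drop; pos3(id12) recv 26: fwd; pos0(id79) recv 12: drop
Round 2: pos2(id26) recv 79: fwd; pos0(id79) recv 26: drop
Round 3: pos3(id12) recv 79: fwd
Round 4: pos0(id79) recv 79: ELECTED

Answer: 14,79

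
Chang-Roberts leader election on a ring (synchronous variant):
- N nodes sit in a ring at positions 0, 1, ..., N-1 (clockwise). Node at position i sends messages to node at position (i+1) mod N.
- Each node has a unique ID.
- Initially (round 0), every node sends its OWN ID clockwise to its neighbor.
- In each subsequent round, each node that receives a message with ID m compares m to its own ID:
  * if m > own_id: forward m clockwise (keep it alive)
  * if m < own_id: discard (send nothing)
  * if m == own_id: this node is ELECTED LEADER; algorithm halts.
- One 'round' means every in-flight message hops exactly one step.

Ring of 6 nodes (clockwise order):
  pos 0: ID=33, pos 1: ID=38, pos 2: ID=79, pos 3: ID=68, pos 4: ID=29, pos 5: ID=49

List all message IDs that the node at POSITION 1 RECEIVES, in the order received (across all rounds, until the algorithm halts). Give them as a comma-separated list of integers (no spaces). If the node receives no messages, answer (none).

Round 1: pos1(id38) recv 33: drop; pos2(id79) recv 38: drop; pos3(id68) recv 79: fwd; pos4(id29) recv 68: fwd; pos5(id49) recv 29: drop; pos0(id33) recv 49: fwd
Round 2: pos4(id29) recv 79: fwd; pos5(id49) recv 68: fwd; pos1(id38) recv 49: fwd
Round 3: pos5(id49) recv 79: fwd; pos0(id33) recv 68: fwd; pos2(id79) recv 49: drop
Round 4: pos0(id33) recv 79: fwd; pos1(id38) recv 68: fwd
Round 5: pos1(id38) recv 79: fwd; pos2(id79) recv 68: drop
Round 6: pos2(id79) recv 79: ELECTED

Answer: 33,49,68,79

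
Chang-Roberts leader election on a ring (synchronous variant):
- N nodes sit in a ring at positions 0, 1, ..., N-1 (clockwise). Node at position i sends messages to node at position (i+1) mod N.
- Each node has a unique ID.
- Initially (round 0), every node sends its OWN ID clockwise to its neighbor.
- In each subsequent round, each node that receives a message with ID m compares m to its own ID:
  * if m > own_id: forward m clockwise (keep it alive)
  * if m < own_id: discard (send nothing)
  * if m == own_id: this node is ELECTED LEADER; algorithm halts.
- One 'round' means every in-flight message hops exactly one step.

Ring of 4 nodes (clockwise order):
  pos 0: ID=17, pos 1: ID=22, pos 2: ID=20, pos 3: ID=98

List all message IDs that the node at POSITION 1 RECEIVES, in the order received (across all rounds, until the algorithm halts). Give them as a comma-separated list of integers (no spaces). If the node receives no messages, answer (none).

Round 1: pos1(id22) recv 17: drop; pos2(id20) recv 22: fwd; pos3(id98) recv 20: drop; pos0(id17) recv 98: fwd
Round 2: pos3(id98) recv 22: drop; pos1(id22) recv 98: fwd
Round 3: pos2(id20) recv 98: fwd
Round 4: pos3(id98) recv 98: ELECTED

Answer: 17,98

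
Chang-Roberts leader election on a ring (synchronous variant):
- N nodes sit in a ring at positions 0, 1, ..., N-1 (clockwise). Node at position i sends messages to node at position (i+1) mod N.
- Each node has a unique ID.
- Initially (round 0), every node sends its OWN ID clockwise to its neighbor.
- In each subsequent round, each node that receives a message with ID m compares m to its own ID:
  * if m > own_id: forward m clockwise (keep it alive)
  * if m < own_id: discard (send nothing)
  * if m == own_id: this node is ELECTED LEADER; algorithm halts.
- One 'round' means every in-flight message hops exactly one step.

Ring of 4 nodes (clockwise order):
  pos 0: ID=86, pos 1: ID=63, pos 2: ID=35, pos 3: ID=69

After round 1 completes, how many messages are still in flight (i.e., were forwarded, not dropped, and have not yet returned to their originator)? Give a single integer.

Round 1: pos1(id63) recv 86: fwd; pos2(id35) recv 63: fwd; pos3(id69) recv 35: drop; pos0(id86) recv 69: drop
After round 1: 2 messages still in flight

Answer: 2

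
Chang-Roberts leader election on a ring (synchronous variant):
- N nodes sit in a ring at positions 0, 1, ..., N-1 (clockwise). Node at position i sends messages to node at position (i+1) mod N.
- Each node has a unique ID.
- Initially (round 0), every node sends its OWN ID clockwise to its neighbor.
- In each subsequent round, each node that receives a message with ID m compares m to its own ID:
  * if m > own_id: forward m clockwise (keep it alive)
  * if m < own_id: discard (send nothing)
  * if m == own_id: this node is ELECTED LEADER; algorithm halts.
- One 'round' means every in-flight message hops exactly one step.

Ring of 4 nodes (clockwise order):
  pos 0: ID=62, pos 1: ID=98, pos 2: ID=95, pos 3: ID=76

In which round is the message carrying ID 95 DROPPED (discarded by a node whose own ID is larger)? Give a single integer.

Round 1: pos1(id98) recv 62: drop; pos2(id95) recv 98: fwd; pos3(id76) recv 95: fwd; pos0(id62) recv 76: fwd
Round 2: pos3(id76) recv 98: fwd; pos0(id62) recv 95: fwd; pos1(id98) recv 76: drop
Round 3: pos0(id62) recv 98: fwd; pos1(id98) recv 95: drop
Round 4: pos1(id98) recv 98: ELECTED
Message ID 95 originates at pos 2; dropped at pos 1 in round 3

Answer: 3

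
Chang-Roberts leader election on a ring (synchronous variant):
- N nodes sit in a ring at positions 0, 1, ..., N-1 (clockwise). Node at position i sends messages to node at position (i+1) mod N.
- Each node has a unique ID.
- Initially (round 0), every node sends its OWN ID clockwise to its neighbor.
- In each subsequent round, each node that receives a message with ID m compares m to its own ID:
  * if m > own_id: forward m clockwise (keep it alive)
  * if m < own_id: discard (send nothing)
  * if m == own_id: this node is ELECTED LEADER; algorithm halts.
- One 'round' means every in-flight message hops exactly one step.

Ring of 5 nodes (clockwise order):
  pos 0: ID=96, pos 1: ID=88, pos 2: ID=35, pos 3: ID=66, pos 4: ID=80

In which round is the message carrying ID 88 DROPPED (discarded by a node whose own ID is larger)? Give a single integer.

Answer: 4

Derivation:
Round 1: pos1(id88) recv 96: fwd; pos2(id35) recv 88: fwd; pos3(id66) recv 35: drop; pos4(id80) recv 66: drop; pos0(id96) recv 80: drop
Round 2: pos2(id35) recv 96: fwd; pos3(id66) recv 88: fwd
Round 3: pos3(id66) recv 96: fwd; pos4(id80) recv 88: fwd
Round 4: pos4(id80) recv 96: fwd; pos0(id96) recv 88: drop
Round 5: pos0(id96) recv 96: ELECTED
Message ID 88 originates at pos 1; dropped at pos 0 in round 4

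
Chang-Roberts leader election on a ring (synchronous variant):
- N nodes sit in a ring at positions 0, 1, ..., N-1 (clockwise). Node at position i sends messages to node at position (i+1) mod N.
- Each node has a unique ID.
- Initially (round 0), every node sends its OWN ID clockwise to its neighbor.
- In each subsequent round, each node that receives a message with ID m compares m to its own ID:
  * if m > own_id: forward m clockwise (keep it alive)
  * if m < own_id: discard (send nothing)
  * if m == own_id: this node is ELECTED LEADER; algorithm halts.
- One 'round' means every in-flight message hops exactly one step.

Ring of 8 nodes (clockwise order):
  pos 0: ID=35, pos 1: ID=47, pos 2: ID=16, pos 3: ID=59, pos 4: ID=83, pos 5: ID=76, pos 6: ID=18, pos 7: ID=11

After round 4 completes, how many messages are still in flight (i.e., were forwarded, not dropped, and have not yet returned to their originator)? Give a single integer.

Answer: 2

Derivation:
Round 1: pos1(id47) recv 35: drop; pos2(id16) recv 47: fwd; pos3(id59) recv 16: drop; pos4(id83) recv 59: drop; pos5(id76) recv 83: fwd; pos6(id18) recv 76: fwd; pos7(id11) recv 18: fwd; pos0(id35) recv 11: drop
Round 2: pos3(id59) recv 47: drop; pos6(id18) recv 83: fwd; pos7(id11) recv 76: fwd; pos0(id35) recv 18: drop
Round 3: pos7(id11) recv 83: fwd; pos0(id35) recv 76: fwd
Round 4: pos0(id35) recv 83: fwd; pos1(id47) recv 76: fwd
After round 4: 2 messages still in flight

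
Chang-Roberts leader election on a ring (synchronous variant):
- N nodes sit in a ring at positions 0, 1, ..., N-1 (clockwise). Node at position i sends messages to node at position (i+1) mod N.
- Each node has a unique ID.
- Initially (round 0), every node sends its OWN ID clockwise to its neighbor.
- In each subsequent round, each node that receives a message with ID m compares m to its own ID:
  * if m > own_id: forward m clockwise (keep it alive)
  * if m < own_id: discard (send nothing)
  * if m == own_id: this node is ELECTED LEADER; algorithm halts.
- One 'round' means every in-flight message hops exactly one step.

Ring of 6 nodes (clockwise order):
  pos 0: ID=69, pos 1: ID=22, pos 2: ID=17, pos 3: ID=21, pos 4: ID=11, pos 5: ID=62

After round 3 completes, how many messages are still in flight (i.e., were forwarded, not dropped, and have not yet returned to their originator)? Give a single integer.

Answer: 2

Derivation:
Round 1: pos1(id22) recv 69: fwd; pos2(id17) recv 22: fwd; pos3(id21) recv 17: drop; pos4(id11) recv 21: fwd; pos5(id62) recv 11: drop; pos0(id69) recv 62: drop
Round 2: pos2(id17) recv 69: fwd; pos3(id21) recv 22: fwd; pos5(id62) recv 21: drop
Round 3: pos3(id21) recv 69: fwd; pos4(id11) recv 22: fwd
After round 3: 2 messages still in flight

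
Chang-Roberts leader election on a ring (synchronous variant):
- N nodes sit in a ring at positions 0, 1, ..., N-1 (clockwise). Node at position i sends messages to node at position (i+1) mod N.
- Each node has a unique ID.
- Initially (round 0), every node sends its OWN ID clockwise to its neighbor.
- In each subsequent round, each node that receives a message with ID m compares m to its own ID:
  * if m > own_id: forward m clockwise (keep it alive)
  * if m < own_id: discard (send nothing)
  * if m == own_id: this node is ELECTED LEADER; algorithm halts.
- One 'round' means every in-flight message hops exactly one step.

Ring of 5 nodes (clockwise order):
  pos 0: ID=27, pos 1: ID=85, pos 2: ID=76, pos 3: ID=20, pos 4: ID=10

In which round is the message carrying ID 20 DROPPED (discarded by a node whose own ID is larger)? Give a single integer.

Answer: 2

Derivation:
Round 1: pos1(id85) recv 27: drop; pos2(id76) recv 85: fwd; pos3(id20) recv 76: fwd; pos4(id10) recv 20: fwd; pos0(id27) recv 10: drop
Round 2: pos3(id20) recv 85: fwd; pos4(id10) recv 76: fwd; pos0(id27) recv 20: drop
Round 3: pos4(id10) recv 85: fwd; pos0(id27) recv 76: fwd
Round 4: pos0(id27) recv 85: fwd; pos1(id85) recv 76: drop
Round 5: pos1(id85) recv 85: ELECTED
Message ID 20 originates at pos 3; dropped at pos 0 in round 2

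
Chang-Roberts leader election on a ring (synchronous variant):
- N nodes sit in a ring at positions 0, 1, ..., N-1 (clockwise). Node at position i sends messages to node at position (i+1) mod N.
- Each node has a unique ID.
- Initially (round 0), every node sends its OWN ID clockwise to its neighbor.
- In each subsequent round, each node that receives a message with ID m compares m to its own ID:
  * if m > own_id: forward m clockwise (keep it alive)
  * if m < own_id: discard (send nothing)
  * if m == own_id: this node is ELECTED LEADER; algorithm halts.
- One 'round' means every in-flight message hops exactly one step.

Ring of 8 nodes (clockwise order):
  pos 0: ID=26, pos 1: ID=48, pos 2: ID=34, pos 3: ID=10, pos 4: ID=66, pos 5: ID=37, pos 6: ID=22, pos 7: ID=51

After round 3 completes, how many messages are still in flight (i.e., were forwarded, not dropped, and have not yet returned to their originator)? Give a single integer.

Answer: 2

Derivation:
Round 1: pos1(id48) recv 26: drop; pos2(id34) recv 48: fwd; pos3(id10) recv 34: fwd; pos4(id66) recv 10: drop; pos5(id37) recv 66: fwd; pos6(id22) recv 37: fwd; pos7(id51) recv 22: drop; pos0(id26) recv 51: fwd
Round 2: pos3(id10) recv 48: fwd; pos4(id66) recv 34: drop; pos6(id22) recv 66: fwd; pos7(id51) recv 37: drop; pos1(id48) recv 51: fwd
Round 3: pos4(id66) recv 48: drop; pos7(id51) recv 66: fwd; pos2(id34) recv 51: fwd
After round 3: 2 messages still in flight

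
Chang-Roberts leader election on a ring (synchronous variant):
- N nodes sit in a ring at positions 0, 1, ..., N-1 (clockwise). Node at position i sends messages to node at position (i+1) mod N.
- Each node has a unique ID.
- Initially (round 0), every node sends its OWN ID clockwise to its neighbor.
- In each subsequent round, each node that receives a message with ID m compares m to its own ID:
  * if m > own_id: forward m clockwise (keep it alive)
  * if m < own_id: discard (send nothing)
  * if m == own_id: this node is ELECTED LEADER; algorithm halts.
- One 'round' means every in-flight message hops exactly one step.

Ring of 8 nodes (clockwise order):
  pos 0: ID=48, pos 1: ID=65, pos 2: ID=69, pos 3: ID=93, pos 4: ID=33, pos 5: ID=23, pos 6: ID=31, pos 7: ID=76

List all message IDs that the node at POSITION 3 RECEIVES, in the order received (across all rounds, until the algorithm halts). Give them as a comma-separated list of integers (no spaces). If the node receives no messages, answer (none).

Round 1: pos1(id65) recv 48: drop; pos2(id69) recv 65: drop; pos3(id93) recv 69: drop; pos4(id33) recv 93: fwd; pos5(id23) recv 33: fwd; pos6(id31) recv 23: drop; pos7(id76) recv 31: drop; pos0(id48) recv 76: fwd
Round 2: pos5(id23) recv 93: fwd; pos6(id31) recv 33: fwd; pos1(id65) recv 76: fwd
Round 3: pos6(id31) recv 93: fwd; pos7(id76) recv 33: drop; pos2(id69) recv 76: fwd
Round 4: pos7(id76) recv 93: fwd; pos3(id93) recv 76: drop
Round 5: pos0(id48) recv 93: fwd
Round 6: pos1(id65) recv 93: fwd
Round 7: pos2(id69) recv 93: fwd
Round 8: pos3(id93) recv 93: ELECTED

Answer: 69,76,93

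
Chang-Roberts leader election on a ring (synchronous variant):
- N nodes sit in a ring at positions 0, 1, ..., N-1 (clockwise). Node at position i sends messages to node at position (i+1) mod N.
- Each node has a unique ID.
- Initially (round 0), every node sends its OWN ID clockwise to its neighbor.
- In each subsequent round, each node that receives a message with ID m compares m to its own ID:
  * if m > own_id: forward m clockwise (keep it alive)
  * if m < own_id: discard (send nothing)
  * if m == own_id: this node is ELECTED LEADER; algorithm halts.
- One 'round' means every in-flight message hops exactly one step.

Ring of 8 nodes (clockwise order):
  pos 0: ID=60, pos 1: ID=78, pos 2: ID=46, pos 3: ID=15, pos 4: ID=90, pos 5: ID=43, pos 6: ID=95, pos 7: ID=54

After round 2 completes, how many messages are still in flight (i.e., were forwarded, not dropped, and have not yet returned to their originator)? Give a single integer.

Answer: 2

Derivation:
Round 1: pos1(id78) recv 60: drop; pos2(id46) recv 78: fwd; pos3(id15) recv 46: fwd; pos4(id90) recv 15: drop; pos5(id43) recv 90: fwd; pos6(id95) recv 43: drop; pos7(id54) recv 95: fwd; pos0(id60) recv 54: drop
Round 2: pos3(id15) recv 78: fwd; pos4(id90) recv 46: drop; pos6(id95) recv 90: drop; pos0(id60) recv 95: fwd
After round 2: 2 messages still in flight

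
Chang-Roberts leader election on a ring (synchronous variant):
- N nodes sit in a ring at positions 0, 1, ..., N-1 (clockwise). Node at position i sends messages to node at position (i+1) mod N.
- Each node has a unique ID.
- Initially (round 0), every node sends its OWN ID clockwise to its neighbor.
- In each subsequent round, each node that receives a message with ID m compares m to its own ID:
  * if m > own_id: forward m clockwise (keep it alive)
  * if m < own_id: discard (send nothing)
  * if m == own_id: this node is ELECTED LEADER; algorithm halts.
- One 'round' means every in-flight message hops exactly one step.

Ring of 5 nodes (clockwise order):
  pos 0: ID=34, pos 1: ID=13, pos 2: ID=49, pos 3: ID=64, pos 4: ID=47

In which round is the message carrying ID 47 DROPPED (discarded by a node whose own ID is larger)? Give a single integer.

Round 1: pos1(id13) recv 34: fwd; pos2(id49) recv 13: drop; pos3(id64) recv 49: drop; pos4(id47) recv 64: fwd; pos0(id34) recv 47: fwd
Round 2: pos2(id49) recv 34: drop; pos0(id34) recv 64: fwd; pos1(id13) recv 47: fwd
Round 3: pos1(id13) recv 64: fwd; pos2(id49) recv 47: drop
Round 4: pos2(id49) recv 64: fwd
Round 5: pos3(id64) recv 64: ELECTED
Message ID 47 originates at pos 4; dropped at pos 2 in round 3

Answer: 3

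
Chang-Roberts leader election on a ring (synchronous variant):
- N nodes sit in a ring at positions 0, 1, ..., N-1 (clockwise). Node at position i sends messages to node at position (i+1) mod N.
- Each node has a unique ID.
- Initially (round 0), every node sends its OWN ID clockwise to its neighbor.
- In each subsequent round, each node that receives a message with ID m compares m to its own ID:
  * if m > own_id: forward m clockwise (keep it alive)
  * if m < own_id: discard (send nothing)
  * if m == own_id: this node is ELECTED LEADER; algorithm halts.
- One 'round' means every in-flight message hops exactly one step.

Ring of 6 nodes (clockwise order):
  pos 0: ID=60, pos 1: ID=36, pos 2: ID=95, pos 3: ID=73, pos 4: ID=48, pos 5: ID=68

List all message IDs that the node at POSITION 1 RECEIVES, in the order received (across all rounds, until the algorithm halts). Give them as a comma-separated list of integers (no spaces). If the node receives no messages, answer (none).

Answer: 60,68,73,95

Derivation:
Round 1: pos1(id36) recv 60: fwd; pos2(id95) recv 36: drop; pos3(id73) recv 95: fwd; pos4(id48) recv 73: fwd; pos5(id68) recv 48: drop; pos0(id60) recv 68: fwd
Round 2: pos2(id95) recv 60: drop; pos4(id48) recv 95: fwd; pos5(id68) recv 73: fwd; pos1(id36) recv 68: fwd
Round 3: pos5(id68) recv 95: fwd; pos0(id60) recv 73: fwd; pos2(id95) recv 68: drop
Round 4: pos0(id60) recv 95: fwd; pos1(id36) recv 73: fwd
Round 5: pos1(id36) recv 95: fwd; pos2(id95) recv 73: drop
Round 6: pos2(id95) recv 95: ELECTED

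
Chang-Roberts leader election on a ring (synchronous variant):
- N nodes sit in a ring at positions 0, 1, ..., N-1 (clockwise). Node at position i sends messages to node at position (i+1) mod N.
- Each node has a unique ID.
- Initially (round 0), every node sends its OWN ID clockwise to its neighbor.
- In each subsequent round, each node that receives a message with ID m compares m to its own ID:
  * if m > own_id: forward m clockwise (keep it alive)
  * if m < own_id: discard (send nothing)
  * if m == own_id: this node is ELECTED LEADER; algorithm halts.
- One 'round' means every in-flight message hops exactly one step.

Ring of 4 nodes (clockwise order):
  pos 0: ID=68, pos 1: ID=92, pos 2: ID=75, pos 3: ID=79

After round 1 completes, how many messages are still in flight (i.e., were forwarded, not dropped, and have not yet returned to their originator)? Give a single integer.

Answer: 2

Derivation:
Round 1: pos1(id92) recv 68: drop; pos2(id75) recv 92: fwd; pos3(id79) recv 75: drop; pos0(id68) recv 79: fwd
After round 1: 2 messages still in flight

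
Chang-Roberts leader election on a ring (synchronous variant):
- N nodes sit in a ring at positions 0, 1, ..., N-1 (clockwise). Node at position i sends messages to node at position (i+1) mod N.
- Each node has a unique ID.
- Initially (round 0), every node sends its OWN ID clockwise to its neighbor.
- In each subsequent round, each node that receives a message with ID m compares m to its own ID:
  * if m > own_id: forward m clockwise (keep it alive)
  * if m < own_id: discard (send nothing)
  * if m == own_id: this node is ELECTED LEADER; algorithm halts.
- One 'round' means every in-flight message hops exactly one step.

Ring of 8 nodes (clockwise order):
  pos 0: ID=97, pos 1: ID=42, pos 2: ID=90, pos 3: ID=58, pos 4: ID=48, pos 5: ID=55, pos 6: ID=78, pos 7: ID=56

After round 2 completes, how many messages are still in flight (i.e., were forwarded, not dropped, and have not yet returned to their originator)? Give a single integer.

Answer: 3

Derivation:
Round 1: pos1(id42) recv 97: fwd; pos2(id90) recv 42: drop; pos3(id58) recv 90: fwd; pos4(id48) recv 58: fwd; pos5(id55) recv 48: drop; pos6(id78) recv 55: drop; pos7(id56) recv 78: fwd; pos0(id97) recv 56: drop
Round 2: pos2(id90) recv 97: fwd; pos4(id48) recv 90: fwd; pos5(id55) recv 58: fwd; pos0(id97) recv 78: drop
After round 2: 3 messages still in flight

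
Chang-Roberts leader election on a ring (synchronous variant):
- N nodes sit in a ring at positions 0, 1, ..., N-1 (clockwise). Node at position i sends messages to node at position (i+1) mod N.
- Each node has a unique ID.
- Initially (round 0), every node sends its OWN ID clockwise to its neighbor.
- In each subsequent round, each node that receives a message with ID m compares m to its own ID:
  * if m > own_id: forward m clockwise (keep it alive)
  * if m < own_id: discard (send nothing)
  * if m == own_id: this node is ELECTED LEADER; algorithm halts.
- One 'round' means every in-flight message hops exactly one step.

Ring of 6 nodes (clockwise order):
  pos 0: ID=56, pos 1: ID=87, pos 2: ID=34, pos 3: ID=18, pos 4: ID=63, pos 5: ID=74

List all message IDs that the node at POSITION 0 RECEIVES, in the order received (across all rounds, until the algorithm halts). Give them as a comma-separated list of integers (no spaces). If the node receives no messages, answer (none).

Answer: 74,87

Derivation:
Round 1: pos1(id87) recv 56: drop; pos2(id34) recv 87: fwd; pos3(id18) recv 34: fwd; pos4(id63) recv 18: drop; pos5(id74) recv 63: drop; pos0(id56) recv 74: fwd
Round 2: pos3(id18) recv 87: fwd; pos4(id63) recv 34: drop; pos1(id87) recv 74: drop
Round 3: pos4(id63) recv 87: fwd
Round 4: pos5(id74) recv 87: fwd
Round 5: pos0(id56) recv 87: fwd
Round 6: pos1(id87) recv 87: ELECTED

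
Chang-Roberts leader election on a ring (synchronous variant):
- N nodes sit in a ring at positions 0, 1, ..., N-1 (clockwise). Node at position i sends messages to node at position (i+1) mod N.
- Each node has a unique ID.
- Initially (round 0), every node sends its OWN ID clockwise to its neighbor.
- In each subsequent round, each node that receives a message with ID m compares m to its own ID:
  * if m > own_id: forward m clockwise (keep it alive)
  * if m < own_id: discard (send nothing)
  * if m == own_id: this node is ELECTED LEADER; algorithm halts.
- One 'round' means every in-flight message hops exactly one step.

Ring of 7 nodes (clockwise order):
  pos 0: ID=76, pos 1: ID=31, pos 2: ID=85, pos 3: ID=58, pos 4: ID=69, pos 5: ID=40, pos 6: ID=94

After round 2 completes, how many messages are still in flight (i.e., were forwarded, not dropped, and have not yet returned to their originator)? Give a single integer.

Round 1: pos1(id31) recv 76: fwd; pos2(id85) recv 31: drop; pos3(id58) recv 85: fwd; pos4(id69) recv 58: drop; pos5(id40) recv 69: fwd; pos6(id94) recv 40: drop; pos0(id76) recv 94: fwd
Round 2: pos2(id85) recv 76: drop; pos4(id69) recv 85: fwd; pos6(id94) recv 69: drop; pos1(id31) recv 94: fwd
After round 2: 2 messages still in flight

Answer: 2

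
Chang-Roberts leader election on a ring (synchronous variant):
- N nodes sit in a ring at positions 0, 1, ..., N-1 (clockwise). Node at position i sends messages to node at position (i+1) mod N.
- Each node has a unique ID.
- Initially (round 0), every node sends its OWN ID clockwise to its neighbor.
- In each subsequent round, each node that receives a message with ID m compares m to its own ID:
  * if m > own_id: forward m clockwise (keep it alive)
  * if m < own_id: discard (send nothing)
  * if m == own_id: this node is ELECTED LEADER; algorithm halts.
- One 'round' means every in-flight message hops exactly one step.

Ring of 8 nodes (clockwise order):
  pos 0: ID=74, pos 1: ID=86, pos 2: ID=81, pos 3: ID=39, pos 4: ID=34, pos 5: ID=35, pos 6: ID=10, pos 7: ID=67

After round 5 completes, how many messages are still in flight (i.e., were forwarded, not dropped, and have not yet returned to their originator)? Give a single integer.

Round 1: pos1(id86) recv 74: drop; pos2(id81) recv 86: fwd; pos3(id39) recv 81: fwd; pos4(id34) recv 39: fwd; pos5(id35) recv 34: drop; pos6(id10) recv 35: fwd; pos7(id67) recv 10: drop; pos0(id74) recv 67: drop
Round 2: pos3(id39) recv 86: fwd; pos4(id34) recv 81: fwd; pos5(id35) recv 39: fwd; pos7(id67) recv 35: drop
Round 3: pos4(id34) recv 86: fwd; pos5(id35) recv 81: fwd; pos6(id10) recv 39: fwd
Round 4: pos5(id35) recv 86: fwd; pos6(id10) recv 81: fwd; pos7(id67) recv 39: drop
Round 5: pos6(id10) recv 86: fwd; pos7(id67) recv 81: fwd
After round 5: 2 messages still in flight

Answer: 2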